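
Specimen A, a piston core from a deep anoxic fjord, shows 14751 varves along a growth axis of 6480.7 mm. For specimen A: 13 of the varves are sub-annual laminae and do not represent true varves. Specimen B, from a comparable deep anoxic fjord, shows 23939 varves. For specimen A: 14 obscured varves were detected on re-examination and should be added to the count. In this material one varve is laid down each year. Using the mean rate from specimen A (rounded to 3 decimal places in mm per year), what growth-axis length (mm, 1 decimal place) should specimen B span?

Specimen A: after corrections the count is 14751 − 13 + 14 = 14752 varves.
A: Mean rate = 6480.7 mm / 14752 years ≈ 0.439 mm/year.
B's length ≈ 0.439 × 23939 = 10509.2 mm.

10509.2 mm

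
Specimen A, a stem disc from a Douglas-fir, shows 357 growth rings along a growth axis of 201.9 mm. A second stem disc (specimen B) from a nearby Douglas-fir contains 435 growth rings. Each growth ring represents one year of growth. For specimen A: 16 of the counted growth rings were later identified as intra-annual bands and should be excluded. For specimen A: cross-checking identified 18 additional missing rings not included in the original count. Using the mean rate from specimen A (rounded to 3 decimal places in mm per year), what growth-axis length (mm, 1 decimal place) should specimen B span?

244.5 mm

Specimen A: true growth ring count = 357 − 16 + 18 = 359.
A: Mean rate = 201.9 mm / 359 years ≈ 0.562 mm/year.
For B, 0.562 mm/year × 435 years = 244.5 mm.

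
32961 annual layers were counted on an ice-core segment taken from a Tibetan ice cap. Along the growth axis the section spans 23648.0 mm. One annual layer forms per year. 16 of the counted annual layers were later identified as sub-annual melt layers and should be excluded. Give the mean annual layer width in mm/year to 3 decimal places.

0.718 mm/year

After corrections the count is 32961 − 16 = 32945 annual layers.
Extension rate ≈ 23648.0 / 32945 = 0.718 mm/year.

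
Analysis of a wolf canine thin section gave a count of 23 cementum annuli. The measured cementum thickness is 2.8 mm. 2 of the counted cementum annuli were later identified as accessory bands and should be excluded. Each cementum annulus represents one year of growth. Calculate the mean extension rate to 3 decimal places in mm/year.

0.133 mm/year

Correcting the raw count gives 23 − 2 = 21 true cementum annuli.
Extension rate ≈ 2.8 / 21 = 0.133 mm/year.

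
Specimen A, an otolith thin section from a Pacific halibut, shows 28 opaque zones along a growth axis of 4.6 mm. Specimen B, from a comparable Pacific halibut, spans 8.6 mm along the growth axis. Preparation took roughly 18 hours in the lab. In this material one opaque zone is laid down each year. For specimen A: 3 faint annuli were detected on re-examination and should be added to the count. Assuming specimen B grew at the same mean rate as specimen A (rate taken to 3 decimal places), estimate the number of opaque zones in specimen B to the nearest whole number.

Specimen A: adjusted count: 28 + 3 = 31 opaque zones.
A: 4.6 mm over 31 years gives 4.6 / 31 ≈ 0.148 mm/year.
B spans 8.6 / 0.148 = 58.11 years ≈ 58 opaque zones.

58 opaque zones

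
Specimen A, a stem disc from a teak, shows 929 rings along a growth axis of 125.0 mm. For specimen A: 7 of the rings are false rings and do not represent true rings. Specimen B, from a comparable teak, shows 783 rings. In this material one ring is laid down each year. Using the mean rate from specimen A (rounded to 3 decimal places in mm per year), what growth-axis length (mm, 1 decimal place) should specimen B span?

106.5 mm

Specimen A: after corrections the count is 929 − 7 = 922 rings.
A: 125.0 mm over 922 years gives 125.0 / 922 ≈ 0.136 mm/year.
For B, 0.136 mm/year × 783 years = 106.5 mm.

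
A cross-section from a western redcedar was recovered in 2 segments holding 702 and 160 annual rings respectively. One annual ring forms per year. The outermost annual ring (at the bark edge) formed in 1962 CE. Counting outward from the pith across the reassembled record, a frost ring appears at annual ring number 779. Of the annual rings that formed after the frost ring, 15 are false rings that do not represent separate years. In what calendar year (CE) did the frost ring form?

Total annual rings = 702 + 160 = 862.
The frost ring sits at annual ring 779 from the pith, so 862 − 779 = 83 annual rings formed after it.
Removing the 15 false annual rings leaves 83 − 15 = 68 true annual rings beyond the frost ring.
Counting back 68 years from 1962 CE places the frost ring in 1962 − 68 = 1894 CE.

1894 CE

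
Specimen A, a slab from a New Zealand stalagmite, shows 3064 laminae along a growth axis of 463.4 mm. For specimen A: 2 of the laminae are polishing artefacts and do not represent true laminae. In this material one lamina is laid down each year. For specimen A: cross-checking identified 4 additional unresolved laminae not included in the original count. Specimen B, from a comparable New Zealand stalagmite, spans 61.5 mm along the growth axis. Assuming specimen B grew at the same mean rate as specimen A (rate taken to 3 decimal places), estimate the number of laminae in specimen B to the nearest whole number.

Specimen A: after corrections the count is 3064 − 2 + 4 = 3066 laminae.
A: 463.4 mm over 3066 years gives 463.4 / 3066 ≈ 0.151 mm/year.
B spans 61.5 / 0.151 = 407.28 years ≈ 407 laminae.

407 laminae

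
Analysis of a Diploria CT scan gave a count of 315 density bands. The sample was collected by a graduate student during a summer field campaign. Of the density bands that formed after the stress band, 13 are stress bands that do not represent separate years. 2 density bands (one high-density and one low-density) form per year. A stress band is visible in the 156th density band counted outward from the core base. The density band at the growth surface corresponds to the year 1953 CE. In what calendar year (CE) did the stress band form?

1880 CE

The stress band sits at density band 156 from the core base, so 315 − 156 = 159 density bands formed after it.
Removing the 13 false density bands leaves 159 − 13 = 146 true density bands beyond the stress band.
146 density bands at 2 per year is 146 / 2 = 73 years.
The density band at the growth surface is 1953 CE, so the stress band dates to 1953 − 73 = 1880 CE.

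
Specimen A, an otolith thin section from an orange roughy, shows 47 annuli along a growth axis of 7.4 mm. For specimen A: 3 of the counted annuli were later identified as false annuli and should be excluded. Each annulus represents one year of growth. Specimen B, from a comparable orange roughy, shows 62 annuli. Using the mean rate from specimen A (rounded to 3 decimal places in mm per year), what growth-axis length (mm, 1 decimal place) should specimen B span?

Specimen A: correcting the raw count gives 47 − 3 = 44 true annuli.
A: Extension rate ≈ 7.4 / 44 = 0.168 mm/yr.
For B, 0.168 mm/year × 62 years = 10.4 mm.

10.4 mm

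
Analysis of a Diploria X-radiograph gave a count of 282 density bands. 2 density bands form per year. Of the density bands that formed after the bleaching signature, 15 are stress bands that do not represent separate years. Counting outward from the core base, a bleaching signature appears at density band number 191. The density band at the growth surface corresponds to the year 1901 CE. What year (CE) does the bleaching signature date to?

1863 CE

Between density band 191 and the growth surface there are 282 − 191 = 91 density bands.
Excluding 15 false density bands: 91 − 15 = 76.
Dividing by 2 density bands per year: 76 / 2 = 38 years.
Counting back 38 years from 1901 CE places the bleaching signature in 1901 − 38 = 1863 CE.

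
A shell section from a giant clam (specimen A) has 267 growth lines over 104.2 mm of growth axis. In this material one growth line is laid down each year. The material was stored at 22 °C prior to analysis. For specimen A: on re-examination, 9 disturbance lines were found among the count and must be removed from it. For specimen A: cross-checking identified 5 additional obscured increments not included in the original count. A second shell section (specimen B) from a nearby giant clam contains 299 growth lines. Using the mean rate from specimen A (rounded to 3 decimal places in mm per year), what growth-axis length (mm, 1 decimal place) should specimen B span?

118.4 mm

Specimen A: after corrections the count is 267 − 9 + 5 = 263 growth lines.
A: Mean rate = 104.2 mm / 263 years ≈ 0.396 mm/year.
For B, 0.396 mm/year × 299 years = 118.4 mm.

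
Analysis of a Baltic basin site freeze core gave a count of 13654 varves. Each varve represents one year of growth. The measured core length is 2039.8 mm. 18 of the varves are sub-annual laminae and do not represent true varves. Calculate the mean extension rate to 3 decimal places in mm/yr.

After corrections the count is 13654 − 18 = 13636 varves.
Mean rate = 2039.8 mm / 13636 years ≈ 0.150 mm/yr.

0.150 mm/yr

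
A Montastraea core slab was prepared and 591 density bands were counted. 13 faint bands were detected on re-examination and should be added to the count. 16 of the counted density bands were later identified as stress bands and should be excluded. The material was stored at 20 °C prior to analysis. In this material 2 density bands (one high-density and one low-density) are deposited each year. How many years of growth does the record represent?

True density band count = 591 − 16 + 13 = 588.
588 density bands at 2 per year is 588 / 2 = 294 years.

294 yr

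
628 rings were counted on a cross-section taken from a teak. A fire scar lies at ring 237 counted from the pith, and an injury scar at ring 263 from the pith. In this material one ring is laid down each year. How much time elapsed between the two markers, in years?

Separation: 263 − 237 = 26 rings.
One ring per year makes the interval 26 years.

26 yr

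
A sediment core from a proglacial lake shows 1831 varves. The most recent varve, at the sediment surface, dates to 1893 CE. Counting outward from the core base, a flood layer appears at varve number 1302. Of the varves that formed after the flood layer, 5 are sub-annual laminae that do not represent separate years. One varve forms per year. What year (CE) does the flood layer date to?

Between varve 1302 and the sediment surface there are 1831 − 1302 = 529 varves.
Excluding 5 false varves: 529 − 5 = 524.
1893 − 524 = 1369 CE.

1369 CE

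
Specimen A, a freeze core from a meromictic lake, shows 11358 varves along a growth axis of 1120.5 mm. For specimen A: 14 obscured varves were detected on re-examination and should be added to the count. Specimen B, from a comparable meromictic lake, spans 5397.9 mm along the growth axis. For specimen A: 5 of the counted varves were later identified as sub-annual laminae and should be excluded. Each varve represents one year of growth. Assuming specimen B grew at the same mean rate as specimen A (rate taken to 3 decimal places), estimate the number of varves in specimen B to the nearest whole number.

54524 varves

Specimen A: true varve count = 11358 − 5 + 14 = 11367.
A: 1120.5 mm over 11367 years gives 1120.5 / 11367 ≈ 0.099 mm/yr.
B spans 5397.9 / 0.099 = 54524.24 years ≈ 54524 varves.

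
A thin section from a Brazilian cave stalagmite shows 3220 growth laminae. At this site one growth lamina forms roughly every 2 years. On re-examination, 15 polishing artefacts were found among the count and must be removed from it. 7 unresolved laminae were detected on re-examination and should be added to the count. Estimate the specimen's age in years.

6424 yr

After corrections the count is 3220 − 15 + 7 = 3212 growth laminae.
At 2 years per growth lamina, 3212 × 2 = 6424 years.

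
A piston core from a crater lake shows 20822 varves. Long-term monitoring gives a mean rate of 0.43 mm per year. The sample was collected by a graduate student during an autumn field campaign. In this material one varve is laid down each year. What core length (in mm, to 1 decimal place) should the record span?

8953.5 mm

20822 years of growth are recorded.
20822 years at 0.43 mm/year gives 0.43 × 20822 = 8953.5 mm.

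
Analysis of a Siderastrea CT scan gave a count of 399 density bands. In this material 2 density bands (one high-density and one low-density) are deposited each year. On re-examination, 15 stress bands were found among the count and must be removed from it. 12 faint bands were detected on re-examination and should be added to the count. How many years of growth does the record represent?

198 years

True density band count = 399 − 15 + 12 = 396.
With 2 density bands per year, 396 / 2 = 198 years.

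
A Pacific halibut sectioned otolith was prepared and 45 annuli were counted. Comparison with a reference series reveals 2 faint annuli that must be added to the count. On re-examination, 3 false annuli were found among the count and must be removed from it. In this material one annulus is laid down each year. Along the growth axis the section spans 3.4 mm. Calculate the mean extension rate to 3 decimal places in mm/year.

0.077 mm/year

Correcting the raw count gives 45 − 3 + 2 = 44 true annuli.
3.4 mm over 44 years gives 3.4 / 44 ≈ 0.077 mm/year.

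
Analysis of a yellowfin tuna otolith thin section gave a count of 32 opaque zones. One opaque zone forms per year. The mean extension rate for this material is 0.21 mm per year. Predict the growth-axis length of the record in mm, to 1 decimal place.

The record spans 32 years at 0.21 mm per year.
Predicted length = 0.21 mm/year × 32 years = 6.7 mm.

6.7 mm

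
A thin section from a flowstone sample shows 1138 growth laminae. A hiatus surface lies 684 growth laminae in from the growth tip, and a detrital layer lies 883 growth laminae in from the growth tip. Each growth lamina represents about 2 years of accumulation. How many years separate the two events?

883 − 684 = 199 growth laminae lie between the two events.
Multiplying by 2 years per growth lamina: 199 × 2 = 398 years.

398 yr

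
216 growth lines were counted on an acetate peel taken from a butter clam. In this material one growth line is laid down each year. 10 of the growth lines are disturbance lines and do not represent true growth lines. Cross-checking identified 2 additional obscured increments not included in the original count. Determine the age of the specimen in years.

After corrections the count is 216 − 10 + 2 = 208 growth lines.
With a one-to-one growth line periodicity this is 208 years.

208 yr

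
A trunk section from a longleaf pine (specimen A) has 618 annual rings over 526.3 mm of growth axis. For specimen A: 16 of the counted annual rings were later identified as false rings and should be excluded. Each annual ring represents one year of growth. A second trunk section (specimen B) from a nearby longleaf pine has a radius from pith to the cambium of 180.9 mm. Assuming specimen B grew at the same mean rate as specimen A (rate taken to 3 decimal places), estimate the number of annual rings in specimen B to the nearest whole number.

207 annual rings

Specimen A: adjusted count: 618 − 16 = 602 annual rings.
A: Mean rate = 526.3 mm / 602 years ≈ 0.874 mm/year.
Specimen B: 180.9 mm / 0.874 mm per year = 206.98 years ≈ 207 annual rings.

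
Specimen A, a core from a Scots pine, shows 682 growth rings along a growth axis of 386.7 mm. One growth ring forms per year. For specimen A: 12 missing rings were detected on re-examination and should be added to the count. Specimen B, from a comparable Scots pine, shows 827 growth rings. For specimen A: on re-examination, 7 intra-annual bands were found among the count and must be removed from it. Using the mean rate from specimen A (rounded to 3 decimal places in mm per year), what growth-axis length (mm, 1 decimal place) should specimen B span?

465.6 mm

Specimen A: adjusted count: 682 − 7 + 12 = 687 growth rings.
A: Extension rate ≈ 386.7 / 687 = 0.563 mm per year.
Length of B = 0.563 × 827 = 465.6 mm.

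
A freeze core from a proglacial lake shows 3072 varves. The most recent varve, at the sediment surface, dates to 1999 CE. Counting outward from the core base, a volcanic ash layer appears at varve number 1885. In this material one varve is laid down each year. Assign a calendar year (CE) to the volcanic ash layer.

812 CE

Between varve 1885 and the sediment surface there are 3072 − 1885 = 1187 varves.
Counting back 1187 years from 1999 CE places the volcanic ash layer in 1999 − 1187 = 812 CE.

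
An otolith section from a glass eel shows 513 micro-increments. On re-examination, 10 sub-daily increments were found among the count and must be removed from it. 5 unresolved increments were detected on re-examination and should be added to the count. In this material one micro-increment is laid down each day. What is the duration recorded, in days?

True micro-increment count = 513 − 10 + 5 = 508.
With a one-to-one micro-increment periodicity this is 508 days.

508 d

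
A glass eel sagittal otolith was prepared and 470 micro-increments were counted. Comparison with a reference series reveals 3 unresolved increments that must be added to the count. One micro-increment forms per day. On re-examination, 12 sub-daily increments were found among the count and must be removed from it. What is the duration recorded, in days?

461 d

Adjusted count: 470 − 12 + 3 = 461 micro-increments.
With a one-to-one micro-increment periodicity this is 461 days.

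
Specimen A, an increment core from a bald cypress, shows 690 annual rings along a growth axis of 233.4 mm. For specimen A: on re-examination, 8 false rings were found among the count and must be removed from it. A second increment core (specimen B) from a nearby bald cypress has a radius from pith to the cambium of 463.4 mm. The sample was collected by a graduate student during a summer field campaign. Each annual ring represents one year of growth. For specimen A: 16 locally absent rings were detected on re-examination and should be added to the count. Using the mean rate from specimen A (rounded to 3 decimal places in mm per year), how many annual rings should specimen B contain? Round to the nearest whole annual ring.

1387 annual rings

Specimen A: true annual ring count = 690 − 8 + 16 = 698.
A: 233.4 mm over 698 years gives 233.4 / 698 ≈ 0.334 mm/yr.
For B, 463.4 / 0.334 = 1387.43 years ≈ 1387 annual rings.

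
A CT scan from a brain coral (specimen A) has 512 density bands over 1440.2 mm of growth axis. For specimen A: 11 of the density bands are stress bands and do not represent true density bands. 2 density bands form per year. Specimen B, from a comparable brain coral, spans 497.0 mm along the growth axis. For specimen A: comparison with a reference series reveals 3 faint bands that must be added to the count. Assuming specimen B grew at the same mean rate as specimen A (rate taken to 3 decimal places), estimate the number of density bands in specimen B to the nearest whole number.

Specimen A: adjusted count: 512 − 11 + 3 = 504 density bands.
Specimen A: with 2 density bands per year, 504 / 2 = 252 years.
A: Extension rate ≈ 1440.2 / 252 = 5.715 mm/yr.
For B, 497.0 / 5.715 = 86.96 years; at 2 density bands per year that is 86.96 × 2 ≈ 174 density bands.

174 density bands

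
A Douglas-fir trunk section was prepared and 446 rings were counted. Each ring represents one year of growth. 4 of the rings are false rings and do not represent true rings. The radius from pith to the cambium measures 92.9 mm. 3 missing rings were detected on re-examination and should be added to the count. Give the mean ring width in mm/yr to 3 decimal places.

0.209 mm/yr

After corrections the count is 446 − 4 + 3 = 445 rings.
Extension rate ≈ 92.9 / 445 = 0.209 mm/yr.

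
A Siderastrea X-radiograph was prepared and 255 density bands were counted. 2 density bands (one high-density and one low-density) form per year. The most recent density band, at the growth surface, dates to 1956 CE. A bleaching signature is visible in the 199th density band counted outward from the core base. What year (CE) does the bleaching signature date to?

255 − 199 = 56 density bands lie beyond the bleaching signature toward the growth surface.
56 density bands at 2 per year is 56 / 2 = 28 years.
1956 − 28 = 1928 CE.

1928 CE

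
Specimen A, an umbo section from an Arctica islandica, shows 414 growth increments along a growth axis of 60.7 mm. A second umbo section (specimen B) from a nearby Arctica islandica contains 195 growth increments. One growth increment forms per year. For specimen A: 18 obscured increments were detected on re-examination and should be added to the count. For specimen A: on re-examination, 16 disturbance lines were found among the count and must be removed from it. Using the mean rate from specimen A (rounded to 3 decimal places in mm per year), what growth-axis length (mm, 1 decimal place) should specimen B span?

Specimen A: true growth increment count = 414 − 16 + 18 = 416.
A: 60.7 mm over 416 years gives 60.7 / 416 ≈ 0.146 mm per year.
Length of B = 0.146 × 195 = 28.5 mm.

28.5 mm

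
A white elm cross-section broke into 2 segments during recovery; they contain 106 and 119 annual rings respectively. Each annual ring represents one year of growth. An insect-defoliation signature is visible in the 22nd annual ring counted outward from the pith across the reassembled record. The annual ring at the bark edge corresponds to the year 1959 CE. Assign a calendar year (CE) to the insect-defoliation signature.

1756 CE

Total annual rings = 106 + 119 = 225.
225 − 22 = 203 annual rings lie beyond the insect-defoliation signature toward the bark edge.
Counting back 203 years from 1959 CE places the insect-defoliation signature in 1959 − 203 = 1756 CE.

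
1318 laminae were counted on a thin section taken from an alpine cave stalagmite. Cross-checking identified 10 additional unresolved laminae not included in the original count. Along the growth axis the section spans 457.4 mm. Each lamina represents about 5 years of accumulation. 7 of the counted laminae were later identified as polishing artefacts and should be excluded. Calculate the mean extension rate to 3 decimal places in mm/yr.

0.069 mm/yr

True lamina count = 1318 − 7 + 10 = 1321.
At 5 years per lamina, 1321 × 5 = 6605 years.
Mean rate = 457.4 mm / 6605 years ≈ 0.069 mm/yr.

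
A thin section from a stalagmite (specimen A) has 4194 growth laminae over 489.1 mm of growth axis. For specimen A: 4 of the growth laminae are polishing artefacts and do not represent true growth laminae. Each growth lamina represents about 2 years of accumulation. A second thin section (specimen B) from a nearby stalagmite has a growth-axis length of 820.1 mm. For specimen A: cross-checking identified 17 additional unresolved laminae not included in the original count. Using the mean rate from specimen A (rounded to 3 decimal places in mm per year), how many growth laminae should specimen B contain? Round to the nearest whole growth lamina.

7070 growth laminae

Specimen A: adjusted count: 4194 − 4 + 17 = 4207 growth laminae.
Specimen A: at 2 years per growth lamina, 4207 × 2 = 8414 years.
A: Mean rate = 489.1 mm / 8414 years ≈ 0.058 mm per year.
Specimen B: 820.1 mm / 0.058 mm per year = 14139.66 years; at 2 years per growth lamina that is 14139.66 / 2 ≈ 7070 growth laminae.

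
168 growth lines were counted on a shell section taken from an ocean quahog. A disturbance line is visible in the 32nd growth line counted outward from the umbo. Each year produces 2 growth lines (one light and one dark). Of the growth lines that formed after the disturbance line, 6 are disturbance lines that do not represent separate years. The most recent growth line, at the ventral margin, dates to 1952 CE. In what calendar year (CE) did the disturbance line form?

The disturbance line sits at growth line 32 from the umbo, so 168 − 32 = 136 growth lines formed after it.
136 − 6 false = 130 true growth lines after the disturbance line.
130 growth lines at 2 per year is 130 / 2 = 65 years.
The growth line at the ventral margin is 1952 CE, so the disturbance line dates to 1952 − 65 = 1887 CE.

1887 CE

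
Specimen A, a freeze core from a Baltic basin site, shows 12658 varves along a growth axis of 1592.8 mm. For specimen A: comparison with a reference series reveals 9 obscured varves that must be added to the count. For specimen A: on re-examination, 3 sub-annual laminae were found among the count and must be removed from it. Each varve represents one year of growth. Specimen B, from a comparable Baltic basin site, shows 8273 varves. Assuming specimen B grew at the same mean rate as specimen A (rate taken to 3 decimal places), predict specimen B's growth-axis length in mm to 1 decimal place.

1042.4 mm

Specimen A: adjusted count: 12658 − 3 + 9 = 12664 varves.
A: Extension rate ≈ 1592.8 / 12664 = 0.126 mm/yr.
Length of B = 0.126 × 8273 = 1042.4 mm.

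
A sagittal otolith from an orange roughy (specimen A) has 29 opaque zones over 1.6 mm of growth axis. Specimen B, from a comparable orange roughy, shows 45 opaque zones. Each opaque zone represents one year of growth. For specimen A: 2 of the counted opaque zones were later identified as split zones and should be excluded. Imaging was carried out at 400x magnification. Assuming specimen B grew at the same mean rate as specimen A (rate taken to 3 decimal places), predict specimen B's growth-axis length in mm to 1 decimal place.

Specimen A: correcting the raw count gives 29 − 2 = 27 true opaque zones.
A: 1.6 mm over 27 years gives 1.6 / 27 ≈ 0.059 mm/yr.
B's length ≈ 0.059 × 45 = 2.7 mm.

2.7 mm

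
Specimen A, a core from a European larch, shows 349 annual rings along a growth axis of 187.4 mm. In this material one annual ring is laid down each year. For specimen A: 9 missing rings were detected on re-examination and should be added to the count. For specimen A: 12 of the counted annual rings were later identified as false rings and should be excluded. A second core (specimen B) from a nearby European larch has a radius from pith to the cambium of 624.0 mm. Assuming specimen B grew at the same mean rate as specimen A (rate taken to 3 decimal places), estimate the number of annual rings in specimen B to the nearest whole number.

1151 annual rings

Specimen A: adjusted count: 349 − 12 + 9 = 346 annual rings.
A: Extension rate ≈ 187.4 / 346 = 0.542 mm/year.
Specimen B: 624.0 mm / 0.542 mm per year = 1151.29 years ≈ 1151 annual rings.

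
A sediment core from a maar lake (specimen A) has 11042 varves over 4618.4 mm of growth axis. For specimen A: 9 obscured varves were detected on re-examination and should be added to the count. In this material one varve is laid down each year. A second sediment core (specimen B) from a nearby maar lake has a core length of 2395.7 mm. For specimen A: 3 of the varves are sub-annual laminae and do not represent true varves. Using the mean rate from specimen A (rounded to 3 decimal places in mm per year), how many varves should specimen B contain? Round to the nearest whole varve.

5731 varves

Specimen A: correcting the raw count gives 11042 − 3 + 9 = 11048 true varves.
A: Extension rate ≈ 4618.4 / 11048 = 0.418 mm/year.
B spans 2395.7 / 0.418 = 5731.34 years ≈ 5731 varves.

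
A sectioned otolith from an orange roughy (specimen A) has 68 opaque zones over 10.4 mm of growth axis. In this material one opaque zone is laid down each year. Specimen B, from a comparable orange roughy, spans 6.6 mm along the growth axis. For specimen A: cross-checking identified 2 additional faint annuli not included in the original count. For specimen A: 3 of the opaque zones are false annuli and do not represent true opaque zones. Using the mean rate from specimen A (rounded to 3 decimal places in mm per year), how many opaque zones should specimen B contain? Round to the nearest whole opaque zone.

43 opaque zones

Specimen A: after corrections the count is 68 − 3 + 2 = 67 opaque zones.
A: 10.4 mm over 67 years gives 10.4 / 67 ≈ 0.155 mm per year.
Specimen B: 6.6 mm / 0.155 mm per year = 42.58 years ≈ 43 opaque zones.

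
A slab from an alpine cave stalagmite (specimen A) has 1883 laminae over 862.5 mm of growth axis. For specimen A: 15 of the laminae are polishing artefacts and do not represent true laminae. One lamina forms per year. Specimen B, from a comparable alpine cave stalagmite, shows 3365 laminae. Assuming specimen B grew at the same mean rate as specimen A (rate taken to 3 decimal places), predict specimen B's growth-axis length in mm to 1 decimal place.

Specimen A: after corrections the count is 1883 − 15 = 1868 laminae.
A: 862.5 mm over 1868 years gives 862.5 / 1868 ≈ 0.462 mm per year.
B's length ≈ 0.462 × 3365 = 1554.6 mm.

1554.6 mm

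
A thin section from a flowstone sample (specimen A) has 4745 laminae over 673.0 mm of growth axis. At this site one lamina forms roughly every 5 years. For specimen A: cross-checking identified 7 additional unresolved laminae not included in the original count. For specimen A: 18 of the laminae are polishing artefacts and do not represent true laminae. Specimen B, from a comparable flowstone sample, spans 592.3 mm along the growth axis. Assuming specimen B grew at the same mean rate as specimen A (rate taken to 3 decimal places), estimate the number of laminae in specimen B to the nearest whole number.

Specimen A: correcting the raw count gives 4745 − 18 + 7 = 4734 true laminae.
Specimen A: multiplying by 5 years per lamina: 4734 × 5 = 23670 years.
A: Mean rate = 673.0 mm / 23670 years ≈ 0.028 mm per year.
For B, 592.3 / 0.028 = 21153.57 years; at 5 years per lamina that is 21153.57 / 5 ≈ 4231 laminae.

4231 laminae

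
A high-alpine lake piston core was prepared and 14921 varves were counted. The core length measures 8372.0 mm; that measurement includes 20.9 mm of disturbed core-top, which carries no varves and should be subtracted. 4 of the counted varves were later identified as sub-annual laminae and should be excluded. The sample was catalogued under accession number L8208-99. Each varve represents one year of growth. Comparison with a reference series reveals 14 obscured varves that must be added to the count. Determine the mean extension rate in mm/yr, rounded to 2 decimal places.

0.56 mm/yr

After corrections the count is 14921 − 4 + 14 = 14931 varves.
The growth record spans 8372.0 − 20.9 = 8351.1 mm.
Mean rate = 8351.1 mm / 14931 years ≈ 0.56 mm/yr.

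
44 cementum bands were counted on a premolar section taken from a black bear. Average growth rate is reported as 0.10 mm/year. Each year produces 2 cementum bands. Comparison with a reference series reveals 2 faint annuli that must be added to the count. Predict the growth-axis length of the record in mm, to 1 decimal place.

2.3 mm

After corrections the count is 44 + 2 = 46 cementum bands.
Dividing by 2 cementum bands per year: 46 / 2 = 23 years.
Length ≈ 0.10 × 23 = 2.3 mm.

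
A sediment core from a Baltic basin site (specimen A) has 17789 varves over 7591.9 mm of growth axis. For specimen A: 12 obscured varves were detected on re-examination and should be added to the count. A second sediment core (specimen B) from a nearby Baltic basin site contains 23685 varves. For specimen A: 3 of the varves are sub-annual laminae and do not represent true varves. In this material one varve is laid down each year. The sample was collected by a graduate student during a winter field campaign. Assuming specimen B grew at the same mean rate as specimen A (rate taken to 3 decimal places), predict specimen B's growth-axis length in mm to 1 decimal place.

Specimen A: adjusted count: 17789 − 3 + 12 = 17798 varves.
A: 7591.9 mm over 17798 years gives 7591.9 / 17798 ≈ 0.427 mm per year.
Length of B = 0.427 × 23685 = 10113.5 mm.

10113.5 mm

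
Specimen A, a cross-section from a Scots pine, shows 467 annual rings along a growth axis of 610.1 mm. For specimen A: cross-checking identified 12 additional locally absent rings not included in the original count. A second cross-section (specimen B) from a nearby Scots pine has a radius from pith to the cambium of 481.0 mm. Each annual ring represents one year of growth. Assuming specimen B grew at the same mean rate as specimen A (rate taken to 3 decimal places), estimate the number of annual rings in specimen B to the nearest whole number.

Specimen A: after corrections the count is 467 + 12 = 479 annual rings.
A: 610.1 mm over 479 years gives 610.1 / 479 ≈ 1.274 mm/yr.
For B, 481.0 / 1.274 = 377.55 years ≈ 378 annual rings.

378 annual rings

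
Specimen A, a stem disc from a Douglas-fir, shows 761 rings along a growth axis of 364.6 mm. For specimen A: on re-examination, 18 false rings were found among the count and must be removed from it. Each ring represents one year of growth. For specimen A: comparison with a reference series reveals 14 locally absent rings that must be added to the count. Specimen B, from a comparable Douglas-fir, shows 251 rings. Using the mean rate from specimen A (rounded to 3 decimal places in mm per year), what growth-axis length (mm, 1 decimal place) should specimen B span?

Specimen A: adjusted count: 761 − 18 + 14 = 757 rings.
A: Extension rate ≈ 364.6 / 757 = 0.482 mm per year.
Length of B = 0.482 × 251 = 121.0 mm.

121.0 mm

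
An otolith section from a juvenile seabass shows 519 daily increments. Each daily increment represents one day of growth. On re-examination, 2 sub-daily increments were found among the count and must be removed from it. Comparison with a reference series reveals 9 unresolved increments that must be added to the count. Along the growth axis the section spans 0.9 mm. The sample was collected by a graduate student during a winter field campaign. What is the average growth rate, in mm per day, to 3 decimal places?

Correcting the raw count gives 519 − 2 + 9 = 526 true daily increments.
Extension rate ≈ 0.9 / 526 = 0.002 mm per day.

0.002 mm per day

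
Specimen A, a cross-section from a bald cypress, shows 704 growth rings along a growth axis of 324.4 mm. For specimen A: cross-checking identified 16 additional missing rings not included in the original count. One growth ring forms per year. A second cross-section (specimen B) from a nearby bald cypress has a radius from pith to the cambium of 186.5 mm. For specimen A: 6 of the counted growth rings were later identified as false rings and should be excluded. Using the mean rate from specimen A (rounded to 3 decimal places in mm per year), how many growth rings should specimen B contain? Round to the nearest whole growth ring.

411 growth rings

Specimen A: adjusted count: 704 − 6 + 16 = 714 growth rings.
A: Extension rate ≈ 324.4 / 714 = 0.454 mm/year.
B spans 186.5 / 0.454 = 410.79 years ≈ 411 growth rings.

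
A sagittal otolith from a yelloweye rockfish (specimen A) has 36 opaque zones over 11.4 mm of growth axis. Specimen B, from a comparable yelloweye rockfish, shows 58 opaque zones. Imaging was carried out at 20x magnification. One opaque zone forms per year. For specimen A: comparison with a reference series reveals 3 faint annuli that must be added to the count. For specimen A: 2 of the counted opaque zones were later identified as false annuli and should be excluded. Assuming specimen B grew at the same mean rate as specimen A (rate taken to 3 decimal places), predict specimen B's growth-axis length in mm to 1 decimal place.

17.9 mm

Specimen A: adjusted count: 36 − 2 + 3 = 37 opaque zones.
A: Mean rate = 11.4 mm / 37 years ≈ 0.308 mm/yr.
B's length ≈ 0.308 × 58 = 17.9 mm.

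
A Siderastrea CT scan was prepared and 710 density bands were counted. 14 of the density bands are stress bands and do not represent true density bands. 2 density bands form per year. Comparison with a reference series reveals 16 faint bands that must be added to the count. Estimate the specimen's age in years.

356 years

True density band count = 710 − 14 + 16 = 712.
Dividing by 2 density bands per year: 712 / 2 = 356 years.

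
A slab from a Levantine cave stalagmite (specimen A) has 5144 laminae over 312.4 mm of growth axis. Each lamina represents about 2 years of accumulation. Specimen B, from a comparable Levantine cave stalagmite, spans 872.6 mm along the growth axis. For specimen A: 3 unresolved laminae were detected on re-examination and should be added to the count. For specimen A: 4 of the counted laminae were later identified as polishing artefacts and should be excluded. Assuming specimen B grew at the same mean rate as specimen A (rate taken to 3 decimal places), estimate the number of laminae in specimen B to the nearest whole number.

Specimen A: after corrections the count is 5144 − 4 + 3 = 5143 laminae.
Specimen A: at 2 years per lamina, 5143 × 2 = 10286 years.
A: Extension rate ≈ 312.4 / 10286 = 0.030 mm per year.
Specimen B: 872.6 mm / 0.030 mm per year = 29086.67 years; at 2 years per lamina that is 29086.67 / 2 ≈ 14543 laminae.

14543 laminae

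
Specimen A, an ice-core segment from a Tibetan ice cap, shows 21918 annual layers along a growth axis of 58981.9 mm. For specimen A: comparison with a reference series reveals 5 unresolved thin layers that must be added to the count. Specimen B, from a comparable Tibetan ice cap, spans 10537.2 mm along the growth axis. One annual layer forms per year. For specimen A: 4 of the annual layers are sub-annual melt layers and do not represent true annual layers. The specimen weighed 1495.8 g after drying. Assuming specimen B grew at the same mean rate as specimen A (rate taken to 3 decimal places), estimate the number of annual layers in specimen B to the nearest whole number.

3916 annual layers

Specimen A: correcting the raw count gives 21918 − 4 + 5 = 21919 true annual layers.
A: Extension rate ≈ 58981.9 / 21919 = 2.691 mm/yr.
Specimen B: 10537.2 mm / 2.691 mm per year = 3915.72 years ≈ 3916 annual layers.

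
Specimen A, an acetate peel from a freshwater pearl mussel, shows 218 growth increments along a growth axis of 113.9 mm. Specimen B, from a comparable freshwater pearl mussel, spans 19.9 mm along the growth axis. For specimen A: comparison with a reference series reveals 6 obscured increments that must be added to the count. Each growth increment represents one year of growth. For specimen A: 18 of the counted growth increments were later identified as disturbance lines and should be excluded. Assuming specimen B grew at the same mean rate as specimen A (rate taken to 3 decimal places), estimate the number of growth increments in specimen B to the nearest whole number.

Specimen A: after corrections the count is 218 − 18 + 6 = 206 growth increments.
A: 113.9 mm over 206 years gives 113.9 / 206 ≈ 0.553 mm/year.
B spans 19.9 / 0.553 = 35.99 years ≈ 36 growth increments.

36 growth increments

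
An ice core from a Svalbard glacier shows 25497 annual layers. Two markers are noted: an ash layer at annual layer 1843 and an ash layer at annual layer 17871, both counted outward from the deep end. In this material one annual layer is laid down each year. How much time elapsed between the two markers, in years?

Separation: 17871 − 1843 = 16028 annual layers.
That is 16028 years at one annual layer per year.

16028 years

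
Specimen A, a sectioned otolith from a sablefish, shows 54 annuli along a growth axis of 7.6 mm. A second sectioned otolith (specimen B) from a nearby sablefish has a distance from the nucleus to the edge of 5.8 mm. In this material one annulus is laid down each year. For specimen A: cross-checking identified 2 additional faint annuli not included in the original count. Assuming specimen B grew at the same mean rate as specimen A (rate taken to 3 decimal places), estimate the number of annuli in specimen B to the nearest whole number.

Specimen A: true annulus count = 54 + 2 = 56.
A: 7.6 mm over 56 years gives 7.6 / 56 ≈ 0.136 mm per year.
B spans 5.8 / 0.136 = 42.65 years ≈ 43 annuli.

43 annuli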